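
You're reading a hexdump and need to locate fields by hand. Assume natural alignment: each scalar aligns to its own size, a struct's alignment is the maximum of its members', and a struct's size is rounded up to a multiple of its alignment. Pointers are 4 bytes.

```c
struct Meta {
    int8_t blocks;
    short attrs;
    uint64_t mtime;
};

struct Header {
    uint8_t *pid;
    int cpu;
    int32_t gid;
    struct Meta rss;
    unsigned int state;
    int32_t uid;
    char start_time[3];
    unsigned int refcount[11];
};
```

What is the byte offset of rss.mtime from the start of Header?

Meta: blocks at 0 (size 1, align 1) → ends 1; pad 1 to align 2 for attrs; attrs at 2 (size 2, align 2) → ends 4; pad 4 to align 8 for mtime; mtime at 8 (size 8, align 8) → ends 16; total 16 bytes, alignment 8
pid at 0 (size 4, align 4) → ends 4
cpu at 4 (size 4, align 4) → ends 8
gid at 8 (size 4, align 4) → ends 12
pad 4 to align 8 for rss
rss at 16 (size 16, align 8) → ends 32
within Meta: mtime at 8
16 + 8 = 24

24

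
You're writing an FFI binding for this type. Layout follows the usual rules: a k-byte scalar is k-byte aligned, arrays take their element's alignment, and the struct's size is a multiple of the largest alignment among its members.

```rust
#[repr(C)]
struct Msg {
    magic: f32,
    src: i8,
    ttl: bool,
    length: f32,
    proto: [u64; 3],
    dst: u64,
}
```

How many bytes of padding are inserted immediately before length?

0..4  magic  (4B, 4-aligned)
4..5  src  (1B, 1-aligned)
5..6  ttl  (1B, 1-aligned)
6..8  -- padding (2B)
8..12  length  (4B, 4-aligned)

2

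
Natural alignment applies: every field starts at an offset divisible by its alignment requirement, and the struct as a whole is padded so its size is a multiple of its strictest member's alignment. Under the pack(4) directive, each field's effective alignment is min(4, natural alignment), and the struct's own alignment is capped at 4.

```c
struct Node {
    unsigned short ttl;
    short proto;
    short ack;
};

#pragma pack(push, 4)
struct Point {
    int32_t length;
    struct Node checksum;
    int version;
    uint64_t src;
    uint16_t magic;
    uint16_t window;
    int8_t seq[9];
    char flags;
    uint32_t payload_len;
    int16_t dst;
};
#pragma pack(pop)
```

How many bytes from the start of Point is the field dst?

Node: 0..2  ttl  (2B, 2-aligned); 2..4  proto  (2B, 2-aligned); 4..6  ack  (2B, 2-aligned); sizeof = 6, alignof = 2
0..4  length  (4B, 4-aligned)
4..10  checksum  (6B, 2-aligned)
10..12  -- padding (2B)
12..16  version  (4B, 4-aligned)
16..24  src  (8B, 4-aligned)
24..26  magic  (2B, 2-aligned)
26..28  window  (2B, 2-aligned)
28..37  seq  (9B, 1-aligned)
37..38  flags  (1B, 1-aligned)
38..40  -- padding (2B)
40..44  payload_len  (4B, 4-aligned)
44..46  dst  (2B, 2-aligned)

44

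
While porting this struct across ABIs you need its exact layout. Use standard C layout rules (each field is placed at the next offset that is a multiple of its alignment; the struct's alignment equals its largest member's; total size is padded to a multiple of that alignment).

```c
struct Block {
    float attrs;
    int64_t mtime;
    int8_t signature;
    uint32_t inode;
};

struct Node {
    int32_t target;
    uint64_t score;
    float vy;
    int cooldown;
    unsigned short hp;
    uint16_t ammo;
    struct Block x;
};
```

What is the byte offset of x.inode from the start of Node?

52

Block: 0..4  attrs  (4B, 4-aligned); 4..8  -- padding (4B); 8..16  mtime  (8B, 8-aligned); 16..17  signature  (1B, 1-aligned); 17..20  -- padding (3B); 20..24  inode  (4B, 4-aligned); sizeof = 24, alignof = 8
0..4  target  (4B, 4-aligned)
4..8  -- padding (4B)
8..16  score  (8B, 8-aligned)
16..20  vy  (4B, 4-aligned)
20..24  cooldown  (4B, 4-aligned)
24..26  hp  (2B, 2-aligned)
26..28  ammo  (2B, 2-aligned)
28..32  -- padding (4B)
32..56  x  (24B, 8-aligned)
within Block: inode at 20
32 + 20 = 52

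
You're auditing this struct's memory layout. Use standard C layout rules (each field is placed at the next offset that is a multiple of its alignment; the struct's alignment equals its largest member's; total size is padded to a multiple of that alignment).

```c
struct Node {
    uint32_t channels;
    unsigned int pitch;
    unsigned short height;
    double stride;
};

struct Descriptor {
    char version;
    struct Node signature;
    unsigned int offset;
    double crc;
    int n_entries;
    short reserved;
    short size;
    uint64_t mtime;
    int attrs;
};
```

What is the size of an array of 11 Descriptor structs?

Node: @0: channels [4B, align 4] → 4; @4: pitch [4B, align 4] → 8; @8: height [2B, align 2] → 10; +6 pad (align 8); @16: stride [8B, align 8] → 24; size 24, align 8
@0: version [1B, align 1] → 1
+7 pad (align 8)
@8: signature [24B, align 8] → 32
@32: offset [4B, align 4] → 36
+4 pad (align 8)
@40: crc [8B, align 8] → 48
@48: n_entries [4B, align 4] → 52
@52: reserved [2B, align 2] → 54
@54: size [2B, align 2] → 56
@56: mtime [8B, align 8] → 64
@64: attrs [4B, align 4] → 68
+4 tail pad (align 8)
size 72, align 8
array of 11: 11 × 72 = 792

792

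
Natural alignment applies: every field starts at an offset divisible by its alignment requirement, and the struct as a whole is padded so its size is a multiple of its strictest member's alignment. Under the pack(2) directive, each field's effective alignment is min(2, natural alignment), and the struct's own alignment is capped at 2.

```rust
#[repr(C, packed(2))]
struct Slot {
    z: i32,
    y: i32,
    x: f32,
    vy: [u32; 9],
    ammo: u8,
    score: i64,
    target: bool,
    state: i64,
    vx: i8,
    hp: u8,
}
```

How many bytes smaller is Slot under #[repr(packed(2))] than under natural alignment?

18

natural layout:
  @0: z [4B, align 4] → 4
  @4: y [4B, align 4] → 8
  @8: x [4B, align 4] → 12
  @12: vy [36B, align 4] → 48
  @48: ammo [1B, align 1] → 49
  +7 pad (align 8)
  @56: score [8B, align 8] → 64
  @64: target [1B, align 1] → 65
  +7 pad (align 8)
  @72: state [8B, align 8] → 80
  @80: vx [1B, align 1] → 81
  @81: hp [1B, align 1] → 82
  +6 tail pad (align 8)
  size 88, align 8
packed(2) layout:
  @0: z [4B, align 2] → 4
  @4: y [4B, align 2] → 8
  @8: x [4B, align 2] → 12
  @12: vy [36B, align 2] → 48
  @48: ammo [1B, align 1] → 49
  +1 pad (align 2)
  @50: score [8B, align 2] → 58
  @58: target [1B, align 1] → 59
  +1 pad (align 2)
  @60: state [8B, align 2] → 68
  @68: vx [1B, align 1] → 69
  @69: hp [1B, align 1] → 70
  size 70, align 2
88 − 70 = 18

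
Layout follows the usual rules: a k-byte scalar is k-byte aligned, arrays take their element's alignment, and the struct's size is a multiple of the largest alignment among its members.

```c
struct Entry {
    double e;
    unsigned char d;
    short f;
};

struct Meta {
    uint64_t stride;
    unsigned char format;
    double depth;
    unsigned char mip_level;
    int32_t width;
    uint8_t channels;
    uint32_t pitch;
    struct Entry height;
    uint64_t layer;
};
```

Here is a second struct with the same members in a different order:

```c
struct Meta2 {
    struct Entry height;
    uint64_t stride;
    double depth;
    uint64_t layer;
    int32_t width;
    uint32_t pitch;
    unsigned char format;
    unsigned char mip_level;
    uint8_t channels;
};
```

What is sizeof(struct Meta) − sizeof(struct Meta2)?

Entry: 0..8  e  (8B, 8-aligned); 8..9  d  (1B, 1-aligned); 9..10  -- padding (1B); 10..12  f  (2B, 2-aligned); 12..16  -- tail padding (4B); sizeof = 16, alignof = 8
0..8  stride  (8B, 8-aligned)
8..9  format  (1B, 1-aligned)
9..16  -- padding (7B)
16..24  depth  (8B, 8-aligned)
24..25  mip_level  (1B, 1-aligned)
25..28  -- padding (3B)
28..32  width  (4B, 4-aligned)
32..33  channels  (1B, 1-aligned)
33..36  -- padding (3B)
36..40  pitch  (4B, 4-aligned)
40..56  height  (16B, 8-aligned)
56..64  layer  (8B, 8-aligned)
sizeof = 64, alignof = 8
— Meta2 —
0..16  height  (16B, 8-aligned)
16..24  stride  (8B, 8-aligned)
24..32  depth  (8B, 8-aligned)
32..40  layer  (8B, 8-aligned)
40..44  width  (4B, 4-aligned)
44..48  pitch  (4B, 4-aligned)
48..49  format  (1B, 1-aligned)
49..50  mip_level  (1B, 1-aligned)
50..51  channels  (1B, 1-aligned)
51..56  -- tail padding (5B)
sizeof = 56, alignof = 8
64 − 56 = 8

8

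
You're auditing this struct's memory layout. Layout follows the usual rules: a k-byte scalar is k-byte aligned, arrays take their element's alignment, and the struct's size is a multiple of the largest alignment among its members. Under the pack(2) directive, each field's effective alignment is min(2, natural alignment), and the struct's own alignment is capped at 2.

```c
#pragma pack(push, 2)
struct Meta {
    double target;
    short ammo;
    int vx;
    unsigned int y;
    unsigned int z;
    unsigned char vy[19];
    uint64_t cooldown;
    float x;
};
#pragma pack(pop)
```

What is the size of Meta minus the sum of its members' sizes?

@0: target [8B, align 2] → 8
@8: ammo [2B, align 2] → 10
@10: vx [4B, align 2] → 14
@14: y [4B, align 2] → 18
@18: z [4B, align 2] → 22
@22: vy [19B, align 1] → 41
+1 pad (align 2)
@42: cooldown [8B, align 2] → 50
@50: x [4B, align 2] → 54
size 54, align 2
data bytes 53, size 54 → padding 1

1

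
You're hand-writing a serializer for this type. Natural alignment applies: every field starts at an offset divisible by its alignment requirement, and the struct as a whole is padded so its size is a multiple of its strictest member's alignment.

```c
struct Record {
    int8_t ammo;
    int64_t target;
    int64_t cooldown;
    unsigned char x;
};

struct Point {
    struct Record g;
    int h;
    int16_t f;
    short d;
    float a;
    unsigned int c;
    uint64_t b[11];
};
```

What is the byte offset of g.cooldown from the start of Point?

Record: @0: ammo [1B, align 1] → 1; +7 pad (align 8); @8: target [8B, align 8] → 16; @16: cooldown [8B, align 8] → 24; @24: x [1B, align 1] → 25; +7 tail pad (align 8); size 32, align 8
@0: g [32B, align 8] → 32
within Record: cooldown at 16
0 + 16 = 16

16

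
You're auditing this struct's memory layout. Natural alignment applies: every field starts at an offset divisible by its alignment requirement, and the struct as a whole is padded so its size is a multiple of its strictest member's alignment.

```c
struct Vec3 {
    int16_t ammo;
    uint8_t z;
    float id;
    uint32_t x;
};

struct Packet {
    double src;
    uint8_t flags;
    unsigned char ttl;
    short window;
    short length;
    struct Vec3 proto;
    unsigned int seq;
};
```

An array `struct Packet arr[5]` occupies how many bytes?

Vec3: @0: ammo [2B, align 2] → 2; @2: z [1B, align 1] → 3; +1 pad (align 4); @4: id [4B, align 4] → 8; @8: x [4B, align 4] → 12; size 12, align 4
@0: src [8B, align 8] → 8
@8: flags [1B, align 1] → 9
@9: ttl [1B, align 1] → 10
@10: window [2B, align 2] → 12
@12: length [2B, align 2] → 14
+2 pad (align 4)
@16: proto [12B, align 4] → 28
@28: seq [4B, align 4] → 32
size 32, align 8
array of 5: 5 × 32 = 160

160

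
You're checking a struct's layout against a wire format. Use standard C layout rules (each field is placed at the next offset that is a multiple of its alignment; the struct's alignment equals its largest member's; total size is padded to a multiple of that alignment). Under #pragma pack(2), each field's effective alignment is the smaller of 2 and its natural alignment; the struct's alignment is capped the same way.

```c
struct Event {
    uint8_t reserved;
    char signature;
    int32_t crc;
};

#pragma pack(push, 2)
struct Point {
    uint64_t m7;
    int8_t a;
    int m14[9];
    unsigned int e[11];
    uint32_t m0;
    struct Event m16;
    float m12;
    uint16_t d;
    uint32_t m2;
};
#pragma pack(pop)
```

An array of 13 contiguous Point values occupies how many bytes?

1456

Event: reserved at 0 (size 1, align 1) → ends 1; signature at 1 (size 1, align 1) → ends 2; pad 2 to align 4 for crc; crc at 4 (size 4, align 4) → ends 8; total 8 bytes, alignment 4
m7 at 0 (size 8, align 2) → ends 8
a at 8 (size 1, align 1) → ends 9
pad 1 to align 2 for m14
m14 at 10 (size 36, align 2) → ends 46
e at 46 (size 44, align 2) → ends 90
m0 at 90 (size 4, align 2) → ends 94
m16 at 94 (size 8, align 2) → ends 102
m12 at 102 (size 4, align 2) → ends 106
d at 106 (size 2, align 2) → ends 108
m2 at 108 (size 4, align 2) → ends 112
total 112 bytes, alignment 2
array of 13: 13 × 112 = 1456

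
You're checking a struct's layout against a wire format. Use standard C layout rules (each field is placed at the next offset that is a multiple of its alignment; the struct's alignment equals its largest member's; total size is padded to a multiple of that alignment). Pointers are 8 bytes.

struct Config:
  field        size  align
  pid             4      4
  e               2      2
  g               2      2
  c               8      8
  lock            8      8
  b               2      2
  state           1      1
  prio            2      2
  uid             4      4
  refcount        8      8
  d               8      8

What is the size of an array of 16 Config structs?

896

0..4  pid  (4B, 4-aligned)
4..6  e  (2B, 2-aligned)
6..8  g  (2B, 2-aligned)
8..16  c  (8B, 8-aligned)
16..24  lock  (8B, 8-aligned)
24..26  b  (2B, 2-aligned)
26..27  state  (1B, 1-aligned)
27..28  -- padding (1B)
28..30  prio  (2B, 2-aligned)
30..32  -- padding (2B)
32..36  uid  (4B, 4-aligned)
36..40  -- padding (4B)
40..48  refcount  (8B, 8-aligned)
48..56  d  (8B, 8-aligned)
sizeof = 56, alignof = 8
array of 16: 16 × 56 = 896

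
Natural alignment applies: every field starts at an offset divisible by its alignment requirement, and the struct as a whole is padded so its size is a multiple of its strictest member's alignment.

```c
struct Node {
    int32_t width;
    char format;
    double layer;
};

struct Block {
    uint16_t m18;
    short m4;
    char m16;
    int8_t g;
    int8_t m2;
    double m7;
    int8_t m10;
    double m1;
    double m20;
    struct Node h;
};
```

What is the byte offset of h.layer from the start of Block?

48

Node: @0: width [4B, align 4] → 4; @4: format [1B, align 1] → 5; +3 pad (align 8); @8: layer [8B, align 8] → 16; size 16, align 8
@0: m18 [2B, align 2] → 2
@2: m4 [2B, align 2] → 4
@4: m16 [1B, align 1] → 5
@5: g [1B, align 1] → 6
@6: m2 [1B, align 1] → 7
+1 pad (align 8)
@8: m7 [8B, align 8] → 16
@16: m10 [1B, align 1] → 17
+7 pad (align 8)
@24: m1 [8B, align 8] → 32
@32: m20 [8B, align 8] → 40
@40: h [16B, align 8] → 56
within Node: layer at 8
40 + 8 = 48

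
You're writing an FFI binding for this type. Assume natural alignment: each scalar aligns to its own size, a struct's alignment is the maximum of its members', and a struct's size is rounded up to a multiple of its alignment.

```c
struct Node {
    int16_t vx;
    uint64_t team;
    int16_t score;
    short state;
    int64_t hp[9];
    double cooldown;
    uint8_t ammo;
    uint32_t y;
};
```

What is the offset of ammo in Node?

vx at 0 (size 2, align 2) → ends 2
pad 6 to align 8 for team
team at 8 (size 8, align 8) → ends 16
score at 16 (size 2, align 2) → ends 18
state at 18 (size 2, align 2) → ends 20
pad 4 to align 8 for hp
hp at 24 (size 72, align 8) → ends 96
cooldown at 96 (size 8, align 8) → ends 104
ammo at 104 (size 1, align 1) → ends 105

104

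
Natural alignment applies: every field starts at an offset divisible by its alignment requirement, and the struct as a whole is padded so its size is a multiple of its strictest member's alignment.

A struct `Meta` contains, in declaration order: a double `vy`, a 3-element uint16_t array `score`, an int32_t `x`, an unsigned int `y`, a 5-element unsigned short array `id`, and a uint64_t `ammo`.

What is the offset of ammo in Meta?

40

@0: vy [8B, align 8] → 8
@8: score [6B, align 2] → 14
+2 pad (align 4)
@16: x [4B, align 4] → 20
@20: y [4B, align 4] → 24
@24: id [10B, align 2] → 34
+6 pad (align 8)
@40: ammo [8B, align 8] → 48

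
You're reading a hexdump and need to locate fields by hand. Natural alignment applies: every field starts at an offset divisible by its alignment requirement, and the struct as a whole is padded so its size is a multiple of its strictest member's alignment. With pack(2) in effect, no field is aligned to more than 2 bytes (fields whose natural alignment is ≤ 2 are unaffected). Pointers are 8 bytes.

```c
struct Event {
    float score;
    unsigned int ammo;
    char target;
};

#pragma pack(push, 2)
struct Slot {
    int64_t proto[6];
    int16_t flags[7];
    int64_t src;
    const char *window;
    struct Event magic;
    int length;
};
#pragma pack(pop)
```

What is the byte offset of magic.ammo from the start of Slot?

82

Event: @0: score [4B, align 4] → 4; @4: ammo [4B, align 4] → 8; @8: target [1B, align 1] → 9; +3 tail pad (align 4); size 12, align 4
@0: proto [48B, align 2] → 48
@48: flags [14B, align 2] → 62
@62: src [8B, align 2] → 70
@70: window [8B, align 2] → 78
@78: magic [12B, align 2] → 90
within Event: ammo at 4
78 + 4 = 82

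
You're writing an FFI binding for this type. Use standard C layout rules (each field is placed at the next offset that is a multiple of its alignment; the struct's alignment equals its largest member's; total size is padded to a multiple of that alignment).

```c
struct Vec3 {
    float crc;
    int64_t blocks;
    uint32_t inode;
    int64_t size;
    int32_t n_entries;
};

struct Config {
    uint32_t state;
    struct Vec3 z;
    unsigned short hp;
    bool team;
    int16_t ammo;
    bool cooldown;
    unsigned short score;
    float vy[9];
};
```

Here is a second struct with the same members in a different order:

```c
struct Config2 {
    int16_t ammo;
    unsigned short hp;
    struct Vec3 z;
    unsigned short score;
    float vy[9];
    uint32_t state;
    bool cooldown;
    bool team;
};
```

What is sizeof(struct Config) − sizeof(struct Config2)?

Vec3: 0..4  crc  (4B, 4-aligned); 4..8  -- padding (4B); 8..16  blocks  (8B, 8-aligned); 16..20  inode  (4B, 4-aligned); 20..24  -- padding (4B); 24..32  size  (8B, 8-aligned); 32..36  n_entries  (4B, 4-aligned); 36..40  -- tail padding (4B); sizeof = 40, alignof = 8
0..4  state  (4B, 4-aligned)
4..8  -- padding (4B)
8..48  z  (40B, 8-aligned)
48..50  hp  (2B, 2-aligned)
50..51  team  (1B, 1-aligned)
51..52  -- padding (1B)
52..54  ammo  (2B, 2-aligned)
54..55  cooldown  (1B, 1-aligned)
55..56  -- padding (1B)
56..58  score  (2B, 2-aligned)
58..60  -- padding (2B)
60..96  vy  (36B, 4-aligned)
sizeof = 96, alignof = 8
— Config2 —
0..2  ammo  (2B, 2-aligned)
2..4  hp  (2B, 2-aligned)
4..8  -- padding (4B)
8..48  z  (40B, 8-aligned)
48..50  score  (2B, 2-aligned)
50..52  -- padding (2B)
52..88  vy  (36B, 4-aligned)
88..92  state  (4B, 4-aligned)
92..93  cooldown  (1B, 1-aligned)
93..94  team  (1B, 1-aligned)
94..96  -- tail padding (2B)
sizeof = 96, alignof = 8
96 − 96 = 0

0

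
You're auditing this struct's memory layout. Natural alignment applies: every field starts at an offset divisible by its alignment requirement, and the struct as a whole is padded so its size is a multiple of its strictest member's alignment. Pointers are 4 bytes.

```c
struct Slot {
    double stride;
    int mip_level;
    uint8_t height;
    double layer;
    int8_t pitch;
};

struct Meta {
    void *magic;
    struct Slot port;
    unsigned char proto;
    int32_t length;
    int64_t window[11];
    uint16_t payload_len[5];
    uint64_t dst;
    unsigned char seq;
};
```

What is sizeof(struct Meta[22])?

Slot: 0..8  stride  (8B, 8-aligned); 8..12  mip_level  (4B, 4-aligned); 12..13  height  (1B, 1-aligned); 13..16  -- padding (3B); 16..24  layer  (8B, 8-aligned); 24..25  pitch  (1B, 1-aligned); 25..32  -- tail padding (7B); sizeof = 32, alignof = 8
0..4  magic  (4B, 4-aligned)
4..8  -- padding (4B)
8..40  port  (32B, 8-aligned)
40..41  proto  (1B, 1-aligned)
41..44  -- padding (3B)
44..48  length  (4B, 4-aligned)
48..136  window  (88B, 8-aligned)
136..146  payload_len  (10B, 2-aligned)
146..152  -- padding (6B)
152..160  dst  (8B, 8-aligned)
160..161  seq  (1B, 1-aligned)
161..168  -- tail padding (7B)
sizeof = 168, alignof = 8
array of 22: 22 × 168 = 3696

3696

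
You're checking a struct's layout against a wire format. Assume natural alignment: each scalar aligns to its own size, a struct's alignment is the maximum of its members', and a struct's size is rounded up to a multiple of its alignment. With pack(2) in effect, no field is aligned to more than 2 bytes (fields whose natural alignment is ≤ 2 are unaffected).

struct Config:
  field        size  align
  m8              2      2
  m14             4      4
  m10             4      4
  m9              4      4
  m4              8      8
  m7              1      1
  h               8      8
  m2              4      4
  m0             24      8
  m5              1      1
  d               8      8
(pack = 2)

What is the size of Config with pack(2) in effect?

0..2  m8  (2B, 2-aligned)
2..6  m14  (4B, 2-aligned)
6..10  m10  (4B, 2-aligned)
10..14  m9  (4B, 2-aligned)
14..22  m4  (8B, 2-aligned)
22..23  m7  (1B, 1-aligned)
23..24  -- padding (1B)
24..32  h  (8B, 2-aligned)
32..36  m2  (4B, 2-aligned)
36..60  m0  (24B, 2-aligned)
60..61  m5  (1B, 1-aligned)
61..62  -- padding (1B)
62..70  d  (8B, 2-aligned)
sizeof = 70, alignof = 2

70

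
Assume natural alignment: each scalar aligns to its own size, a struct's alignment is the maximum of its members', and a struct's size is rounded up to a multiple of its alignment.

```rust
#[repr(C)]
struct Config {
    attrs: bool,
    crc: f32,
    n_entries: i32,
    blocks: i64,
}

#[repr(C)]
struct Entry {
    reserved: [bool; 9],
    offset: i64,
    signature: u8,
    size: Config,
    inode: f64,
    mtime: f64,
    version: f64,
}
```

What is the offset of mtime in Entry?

64

Config: @0: attrs [1B, align 1] → 1; +3 pad (align 4); @4: crc [4B, align 4] → 8; @8: n_entries [4B, align 4] → 12; +4 pad (align 8); @16: blocks [8B, align 8] → 24; size 24, align 8
@0: reserved [9B, align 1] → 9
+7 pad (align 8)
@16: offset [8B, align 8] → 24
@24: signature [1B, align 1] → 25
+7 pad (align 8)
@32: size [24B, align 8] → 56
@56: inode [8B, align 8] → 64
@64: mtime [8B, align 8] → 72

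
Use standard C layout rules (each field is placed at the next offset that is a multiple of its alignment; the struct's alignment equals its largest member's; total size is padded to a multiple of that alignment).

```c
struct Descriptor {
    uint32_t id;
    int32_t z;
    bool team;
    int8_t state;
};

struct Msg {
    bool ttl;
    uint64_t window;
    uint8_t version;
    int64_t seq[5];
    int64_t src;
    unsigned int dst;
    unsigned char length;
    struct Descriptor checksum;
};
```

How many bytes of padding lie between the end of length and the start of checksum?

Descriptor: id at 0 (size 4, align 4) → ends 4; z at 4 (size 4, align 4) → ends 8; team at 8 (size 1, align 1) → ends 9; state at 9 (size 1, align 1) → ends 10; tail pad 2 to reach multiple of 4; total 12 bytes, alignment 4
ttl at 0 (size 1, align 1) → ends 1
pad 7 to align 8 for window
window at 8 (size 8, align 8) → ends 16
version at 16 (size 1, align 1) → ends 17
pad 7 to align 8 for seq
seq at 24 (size 40, align 8) → ends 64
src at 64 (size 8, align 8) → ends 72
dst at 72 (size 4, align 4) → ends 76
length at 76 (size 1, align 1) → ends 77
pad 3 to align 4 for checksum
checksum at 80 (size 12, align 4) → ends 92

3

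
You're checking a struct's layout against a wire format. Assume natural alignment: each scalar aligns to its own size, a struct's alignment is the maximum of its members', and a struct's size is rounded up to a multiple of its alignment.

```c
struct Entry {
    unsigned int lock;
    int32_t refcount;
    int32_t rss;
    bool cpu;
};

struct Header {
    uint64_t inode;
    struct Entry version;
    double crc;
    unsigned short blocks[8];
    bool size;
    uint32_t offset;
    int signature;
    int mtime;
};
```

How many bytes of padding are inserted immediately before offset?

3

Entry: 0..4  lock  (4B, 4-aligned); 4..8  refcount  (4B, 4-aligned); 8..12  rss  (4B, 4-aligned); 12..13  cpu  (1B, 1-aligned); 13..16  -- tail padding (3B); sizeof = 16, alignof = 4
0..8  inode  (8B, 8-aligned)
8..24  version  (16B, 4-aligned)
24..32  crc  (8B, 8-aligned)
32..48  blocks  (16B, 2-aligned)
48..49  size  (1B, 1-aligned)
49..52  -- padding (3B)
52..56  offset  (4B, 4-aligned)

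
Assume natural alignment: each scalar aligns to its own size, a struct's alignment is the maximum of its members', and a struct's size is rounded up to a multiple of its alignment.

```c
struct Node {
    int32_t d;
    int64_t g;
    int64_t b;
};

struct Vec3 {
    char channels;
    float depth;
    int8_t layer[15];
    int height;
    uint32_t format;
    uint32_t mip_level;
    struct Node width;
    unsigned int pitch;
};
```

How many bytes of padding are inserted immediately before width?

4

Node: d at 0 (size 4, align 4) → ends 4; pad 4 to align 8 for g; g at 8 (size 8, align 8) → ends 16; b at 16 (size 8, align 8) → ends 24; total 24 bytes, alignment 8
channels at 0 (size 1, align 1) → ends 1
pad 3 to align 4 for depth
depth at 4 (size 4, align 4) → ends 8
layer at 8 (size 15, align 1) → ends 23
pad 1 to align 4 for height
height at 24 (size 4, align 4) → ends 28
format at 28 (size 4, align 4) → ends 32
mip_level at 32 (size 4, align 4) → ends 36
pad 4 to align 8 for width
width at 40 (size 24, align 8) → ends 64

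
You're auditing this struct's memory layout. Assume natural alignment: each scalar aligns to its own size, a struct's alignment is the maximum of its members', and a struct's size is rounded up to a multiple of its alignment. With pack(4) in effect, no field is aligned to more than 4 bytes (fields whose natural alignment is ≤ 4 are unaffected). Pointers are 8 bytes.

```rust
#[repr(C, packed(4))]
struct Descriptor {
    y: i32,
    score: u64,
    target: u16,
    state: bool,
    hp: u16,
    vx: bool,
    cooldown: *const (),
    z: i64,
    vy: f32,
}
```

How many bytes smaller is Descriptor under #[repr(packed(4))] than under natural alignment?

8

natural layout:
  y at 0 (size 4, align 4) → ends 4
  pad 4 to align 8 for score
  score at 8 (size 8, align 8) → ends 16
  target at 16 (size 2, align 2) → ends 18
  state at 18 (size 1, align 1) → ends 19
  pad 1 to align 2 for hp
  hp at 20 (size 2, align 2) → ends 22
  vx at 22 (size 1, align 1) → ends 23
  pad 1 to align 8 for cooldown
  cooldown at 24 (size 8, align 8) → ends 32
  z at 32 (size 8, align 8) → ends 40
  vy at 40 (size 4, align 4) → ends 44
  tail pad 4 to reach multiple of 8
  total 48 bytes, alignment 8
packed(4) layout:
  y at 0 (size 4, align 4) → ends 4
  score at 4 (size 8, align 4) → ends 12
  target at 12 (size 2, align 2) → ends 14
  state at 14 (size 1, align 1) → ends 15
  pad 1 to align 2 for hp
  hp at 16 (size 2, align 2) → ends 18
  vx at 18 (size 1, align 1) → ends 19
  pad 1 to align 4 for cooldown
  cooldown at 20 (size 8, align 4) → ends 28
  z at 28 (size 8, align 4) → ends 36
  vy at 36 (size 4, align 4) → ends 40
  total 40 bytes, alignment 4
48 − 40 = 8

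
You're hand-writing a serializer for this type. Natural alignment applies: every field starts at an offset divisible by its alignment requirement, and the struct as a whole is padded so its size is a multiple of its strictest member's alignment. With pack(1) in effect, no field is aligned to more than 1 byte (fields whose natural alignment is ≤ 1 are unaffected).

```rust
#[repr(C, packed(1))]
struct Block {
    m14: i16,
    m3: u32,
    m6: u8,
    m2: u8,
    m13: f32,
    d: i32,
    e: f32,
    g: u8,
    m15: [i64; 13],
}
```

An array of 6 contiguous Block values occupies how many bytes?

0..2  m14  (2B, 1-aligned)
2..6  m3  (4B, 1-aligned)
6..7  m6  (1B, 1-aligned)
7..8  m2  (1B, 1-aligned)
8..12  m13  (4B, 1-aligned)
12..16  d  (4B, 1-aligned)
16..20  e  (4B, 1-aligned)
20..21  g  (1B, 1-aligned)
21..125  m15  (104B, 1-aligned)
sizeof = 125, alignof = 1
array of 6: 6 × 125 = 750

750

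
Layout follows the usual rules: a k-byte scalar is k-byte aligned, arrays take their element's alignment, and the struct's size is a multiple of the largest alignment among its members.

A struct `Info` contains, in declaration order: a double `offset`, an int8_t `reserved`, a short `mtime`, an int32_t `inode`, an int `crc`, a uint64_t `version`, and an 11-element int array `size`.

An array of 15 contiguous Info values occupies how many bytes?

1200

@0: offset [8B, align 8] → 8
@8: reserved [1B, align 1] → 9
+1 pad (align 2)
@10: mtime [2B, align 2] → 12
@12: inode [4B, align 4] → 16
@16: crc [4B, align 4] → 20
+4 pad (align 8)
@24: version [8B, align 8] → 32
@32: size [44B, align 4] → 76
+4 tail pad (align 8)
size 80, align 8
array of 15: 15 × 80 = 1200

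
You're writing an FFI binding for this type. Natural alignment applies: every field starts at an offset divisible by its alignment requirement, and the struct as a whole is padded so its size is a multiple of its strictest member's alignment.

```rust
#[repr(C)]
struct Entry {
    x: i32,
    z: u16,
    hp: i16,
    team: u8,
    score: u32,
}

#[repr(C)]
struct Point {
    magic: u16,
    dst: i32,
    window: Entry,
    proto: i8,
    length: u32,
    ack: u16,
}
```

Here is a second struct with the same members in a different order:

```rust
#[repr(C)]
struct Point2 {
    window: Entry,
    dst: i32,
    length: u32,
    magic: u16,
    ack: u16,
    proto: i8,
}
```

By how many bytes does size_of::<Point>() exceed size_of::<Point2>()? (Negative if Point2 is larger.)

4

Entry: x at 0 (size 4, align 4) → ends 4; z at 4 (size 2, align 2) → ends 6; hp at 6 (size 2, align 2) → ends 8; team at 8 (size 1, align 1) → ends 9; pad 3 to align 4 for score; score at 12 (size 4, align 4) → ends 16; total 16 bytes, alignment 4
magic at 0 (size 2, align 2) → ends 2
pad 2 to align 4 for dst
dst at 4 (size 4, align 4) → ends 8
window at 8 (size 16, align 4) → ends 24
proto at 24 (size 1, align 1) → ends 25
pad 3 to align 4 for length
length at 28 (size 4, align 4) → ends 32
ack at 32 (size 2, align 2) → ends 34
tail pad 2 to reach multiple of 4
total 36 bytes, alignment 4
— Point2 —
window at 0 (size 16, align 4) → ends 16
dst at 16 (size 4, align 4) → ends 20
length at 20 (size 4, align 4) → ends 24
magic at 24 (size 2, align 2) → ends 26
ack at 26 (size 2, align 2) → ends 28
proto at 28 (size 1, align 1) → ends 29
tail pad 3 to reach multiple of 4
total 32 bytes, alignment 4
36 − 32 = 4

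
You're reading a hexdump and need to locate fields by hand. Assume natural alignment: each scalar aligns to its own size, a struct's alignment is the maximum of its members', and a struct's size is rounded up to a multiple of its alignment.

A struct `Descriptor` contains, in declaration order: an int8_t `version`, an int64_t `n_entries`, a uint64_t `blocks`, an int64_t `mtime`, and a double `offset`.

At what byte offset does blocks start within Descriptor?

16

0..1  version  (1B, 1-aligned)
1..8  -- padding (7B)
8..16  n_entries  (8B, 8-aligned)
16..24  blocks  (8B, 8-aligned)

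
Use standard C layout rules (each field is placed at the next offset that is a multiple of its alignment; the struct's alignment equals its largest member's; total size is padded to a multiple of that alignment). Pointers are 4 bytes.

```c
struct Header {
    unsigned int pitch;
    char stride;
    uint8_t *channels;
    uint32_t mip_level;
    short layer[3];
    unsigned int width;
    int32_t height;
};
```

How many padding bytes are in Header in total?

5

0..4  pitch  (4B, 4-aligned)
4..5  stride  (1B, 1-aligned)
5..8  -- padding (3B)
8..12  channels  (4B, 4-aligned)
12..16  mip_level  (4B, 4-aligned)
16..22  layer  (6B, 2-aligned)
22..24  -- padding (2B)
24..28  width  (4B, 4-aligned)
28..32  height  (4B, 4-aligned)
sizeof = 32, alignof = 4
data bytes 27, size 32 → padding 5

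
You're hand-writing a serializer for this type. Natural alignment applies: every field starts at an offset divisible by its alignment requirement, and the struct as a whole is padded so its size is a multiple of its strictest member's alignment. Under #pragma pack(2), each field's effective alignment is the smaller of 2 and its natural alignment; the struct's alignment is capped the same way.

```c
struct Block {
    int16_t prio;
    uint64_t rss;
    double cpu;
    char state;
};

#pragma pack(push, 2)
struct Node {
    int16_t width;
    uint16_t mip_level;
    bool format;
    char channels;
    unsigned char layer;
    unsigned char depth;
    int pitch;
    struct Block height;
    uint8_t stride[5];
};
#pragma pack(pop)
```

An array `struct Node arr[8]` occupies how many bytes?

Block: 0..2  prio  (2B, 2-aligned); 2..8  -- padding (6B); 8..16  rss  (8B, 8-aligned); 16..24  cpu  (8B, 8-aligned); 24..25  state  (1B, 1-aligned); 25..32  -- tail padding (7B); sizeof = 32, alignof = 8
0..2  width  (2B, 2-aligned)
2..4  mip_level  (2B, 2-aligned)
4..5  format  (1B, 1-aligned)
5..6  channels  (1B, 1-aligned)
6..7  layer  (1B, 1-aligned)
7..8  depth  (1B, 1-aligned)
8..12  pitch  (4B, 2-aligned)
12..44  height  (32B, 2-aligned)
44..49  stride  (5B, 1-aligned)
49..50  -- tail padding (1B)
sizeof = 50, alignof = 2
array of 8: 8 × 50 = 400

400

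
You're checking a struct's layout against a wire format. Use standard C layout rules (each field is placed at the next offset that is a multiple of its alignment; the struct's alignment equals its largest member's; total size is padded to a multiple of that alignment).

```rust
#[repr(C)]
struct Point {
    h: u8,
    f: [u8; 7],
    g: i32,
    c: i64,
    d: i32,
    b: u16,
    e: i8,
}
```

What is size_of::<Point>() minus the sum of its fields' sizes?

5

@0: h [1B, align 1] → 1
@1: f [7B, align 1] → 8
@8: g [4B, align 4] → 12
+4 pad (align 8)
@16: c [8B, align 8] → 24
@24: d [4B, align 4] → 28
@28: b [2B, align 2] → 30
@30: e [1B, align 1] → 31
+1 tail pad (align 8)
size 32, align 8
data bytes 27, size 32 → padding 5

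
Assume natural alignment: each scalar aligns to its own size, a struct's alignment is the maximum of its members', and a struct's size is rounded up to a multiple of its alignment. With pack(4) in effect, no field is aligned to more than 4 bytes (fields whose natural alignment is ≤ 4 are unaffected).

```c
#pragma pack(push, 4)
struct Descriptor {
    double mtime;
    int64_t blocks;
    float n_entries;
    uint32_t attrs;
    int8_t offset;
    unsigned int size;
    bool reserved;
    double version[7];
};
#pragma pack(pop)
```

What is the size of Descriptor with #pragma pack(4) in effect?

0..8  mtime  (8B, 4-aligned)
8..16  blocks  (8B, 4-aligned)
16..20  n_entries  (4B, 4-aligned)
20..24  attrs  (4B, 4-aligned)
24..25  offset  (1B, 1-aligned)
25..28  -- padding (3B)
28..32  size  (4B, 4-aligned)
32..33  reserved  (1B, 1-aligned)
33..36  -- padding (3B)
36..92  version  (56B, 4-aligned)
sizeof = 92, alignof = 4

92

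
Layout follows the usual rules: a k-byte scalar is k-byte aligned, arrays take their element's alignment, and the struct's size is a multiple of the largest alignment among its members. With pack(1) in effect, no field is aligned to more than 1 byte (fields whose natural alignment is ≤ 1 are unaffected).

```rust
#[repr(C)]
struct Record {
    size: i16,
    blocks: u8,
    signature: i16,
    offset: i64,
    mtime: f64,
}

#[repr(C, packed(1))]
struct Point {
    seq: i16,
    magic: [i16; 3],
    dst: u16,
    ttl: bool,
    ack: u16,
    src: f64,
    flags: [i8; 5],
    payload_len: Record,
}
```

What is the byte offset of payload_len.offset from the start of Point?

Record: @0: size [2B, align 2] → 2; @2: blocks [1B, align 1] → 3; +1 pad (align 2); @4: signature [2B, align 2] → 6; +2 pad (align 8); @8: offset [8B, align 8] → 16; @16: mtime [8B, align 8] → 24; size 24, align 8
@0: seq [2B, align 1] → 2
@2: magic [6B, align 1] → 8
@8: dst [2B, align 1] → 10
@10: ttl [1B, align 1] → 11
@11: ack [2B, align 1] → 13
@13: src [8B, align 1] → 21
@21: flags [5B, align 1] → 26
@26: payload_len [24B, align 1] → 50
within Record: offset at 8
26 + 8 = 34

34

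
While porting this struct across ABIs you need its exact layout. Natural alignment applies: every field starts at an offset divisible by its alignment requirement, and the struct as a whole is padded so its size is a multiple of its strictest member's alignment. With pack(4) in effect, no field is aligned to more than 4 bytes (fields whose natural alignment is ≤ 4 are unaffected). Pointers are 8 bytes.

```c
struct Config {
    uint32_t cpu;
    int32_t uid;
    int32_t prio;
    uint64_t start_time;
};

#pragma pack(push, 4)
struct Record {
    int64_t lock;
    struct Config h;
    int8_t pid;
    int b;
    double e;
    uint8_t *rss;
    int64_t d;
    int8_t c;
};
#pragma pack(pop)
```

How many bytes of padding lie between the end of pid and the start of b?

3

Config: cpu at 0 (size 4, align 4) → ends 4; uid at 4 (size 4, align 4) → ends 8; prio at 8 (size 4, align 4) → ends 12; pad 4 to align 8 for start_time; start_time at 16 (size 8, align 8) → ends 24; total 24 bytes, alignment 8
lock at 0 (size 8, align 4) → ends 8
h at 8 (size 24, align 4) → ends 32
pid at 32 (size 1, align 1) → ends 33
pad 3 to align 4 for b
b at 36 (size 4, align 4) → ends 40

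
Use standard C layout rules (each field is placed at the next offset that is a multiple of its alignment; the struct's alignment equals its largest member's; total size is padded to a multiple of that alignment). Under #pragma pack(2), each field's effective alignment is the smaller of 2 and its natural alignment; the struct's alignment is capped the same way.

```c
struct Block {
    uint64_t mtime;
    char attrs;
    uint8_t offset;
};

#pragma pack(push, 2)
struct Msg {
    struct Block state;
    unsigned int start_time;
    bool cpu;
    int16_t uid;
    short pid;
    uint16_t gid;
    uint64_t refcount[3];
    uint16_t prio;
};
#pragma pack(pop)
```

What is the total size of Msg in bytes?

Block: @0: mtime [8B, align 8] → 8; @8: attrs [1B, align 1] → 9; @9: offset [1B, align 1] → 10; +6 tail pad (align 8); size 16, align 8
@0: state [16B, align 2] → 16
@16: start_time [4B, align 2] → 20
@20: cpu [1B, align 1] → 21
+1 pad (align 2)
@22: uid [2B, align 2] → 24
@24: pid [2B, align 2] → 26
@26: gid [2B, align 2] → 28
@28: refcount [24B, align 2] → 52
@52: prio [2B, align 2] → 54
size 54, align 2

54 bytes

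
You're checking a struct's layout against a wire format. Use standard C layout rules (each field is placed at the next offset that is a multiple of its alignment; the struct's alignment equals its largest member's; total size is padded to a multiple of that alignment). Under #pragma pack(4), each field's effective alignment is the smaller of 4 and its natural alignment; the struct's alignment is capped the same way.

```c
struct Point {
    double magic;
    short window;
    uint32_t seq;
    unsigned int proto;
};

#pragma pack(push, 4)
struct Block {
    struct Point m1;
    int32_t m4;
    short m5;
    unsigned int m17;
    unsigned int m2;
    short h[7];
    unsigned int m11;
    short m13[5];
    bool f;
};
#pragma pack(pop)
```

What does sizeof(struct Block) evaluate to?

72 bytes

Point: @0: magic [8B, align 8] → 8; @8: window [2B, align 2] → 10; +2 pad (align 4); @12: seq [4B, align 4] → 16; @16: proto [4B, align 4] → 20; +4 tail pad (align 8); size 24, align 8
@0: m1 [24B, align 4] → 24
@24: m4 [4B, align 4] → 28
@28: m5 [2B, align 2] → 30
+2 pad (align 4)
@32: m17 [4B, align 4] → 36
@36: m2 [4B, align 4] → 40
@40: h [14B, align 2] → 54
+2 pad (align 4)
@56: m11 [4B, align 4] → 60
@60: m13 [10B, align 2] → 70
@70: f [1B, align 1] → 71
+1 tail pad (align 4)
size 72, align 4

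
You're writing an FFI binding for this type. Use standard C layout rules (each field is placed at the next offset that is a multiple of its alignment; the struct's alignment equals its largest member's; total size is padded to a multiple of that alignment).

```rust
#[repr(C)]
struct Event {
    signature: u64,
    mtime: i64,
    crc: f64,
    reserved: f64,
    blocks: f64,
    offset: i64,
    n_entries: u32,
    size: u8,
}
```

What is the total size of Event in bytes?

56 bytes

signature at 0 (size 8, align 8) → ends 8
mtime at 8 (size 8, align 8) → ends 16
crc at 16 (size 8, align 8) → ends 24
reserved at 24 (size 8, align 8) → ends 32
blocks at 32 (size 8, align 8) → ends 40
offset at 40 (size 8, align 8) → ends 48
n_entries at 48 (size 4, align 4) → ends 52
size at 52 (size 1, align 1) → ends 53
tail pad 3 to reach multiple of 8
total 56 bytes, alignment 8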